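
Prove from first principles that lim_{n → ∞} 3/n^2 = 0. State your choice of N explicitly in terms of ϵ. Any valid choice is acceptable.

N = (3/ϵ)^{1/2}

Let ϵ > 0 be given. For n ≥ 1, |3/n^2 − 0| = 3/n^2.
3/n^2 < ϵ ⇔ n^2 > 3/ϵ ⇔ n > (3/ϵ)^{1/2}.
Take N = (3/ϵ)^{1/2}. Then n > N implies 3/n^2 < ϵ.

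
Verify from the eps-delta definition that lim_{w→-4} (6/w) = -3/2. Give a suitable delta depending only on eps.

delta = min(2, (4/3)eps)

Let eps > 0. We seek delta > 0 such that 0 < |w + 4| < delta implies |6/w + 3/2| < eps.
|6/w + 3/2| = 6·|-4 − w|/(4·|w|) = 6|w + 4|/(4|w|).
Require delta ≤ 2 so that |w| > 4 − 2 = 2, hence 4|w| > 8.
Then |6/w + 3/2| < 6|w + 4|/8, which is < eps when |w + 4| < (4/3)eps.
Take delta = min(2, (4/3)eps). Then 0 < |w + 4| < delta gives both |w + 4| < 2 and |w + 4| < (4/3)eps, so |6/w + 3/2| < eps.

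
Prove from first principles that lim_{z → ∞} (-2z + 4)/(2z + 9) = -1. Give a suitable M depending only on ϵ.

Let ϵ > 0 be given. We seek M > 0 such that z > M implies |(-2z + 4)/(2z + 9) + 1| < ϵ.
(-2z + 4)/(2z + 9) + 1 = (2(-2z + 4) − (-2)(2z + 9)) / (2(2z + 9)) = 26/(2(2z + 9)).
For z > 0 we have 2z + 9 > 2z, so |(-2z + 4)/(2z + 9) + 1| = 26/(2(2z + 9)) < 26/(2·2z) = (13/2)/z.
Thus |(-2z + 4)/(2z + 9) + 1| < ϵ whenever z > (13/2)/ϵ.
Take M = (13/2)/ϵ. If z > M then |(-2z + 4)/(2z + 9) + 1| < (13/2)/z < ϵ.

M = (13/2)/ϵ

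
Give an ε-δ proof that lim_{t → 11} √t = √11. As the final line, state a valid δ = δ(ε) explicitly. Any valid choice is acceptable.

δ = min(11, √11·ε)

Suppose ε > 0. We want δ > 0 such that 0 < |t − 11| < δ implies |√t − √11| < ε.
Rationalise: √t − √11 = (t − 11)/(√t + √11), so |√t − √11| = |t − 11|/(√t + √11).
Restrict δ ≤ 11 so that |t − 11| < 11 forces t > 0, and then √t + √11 > √11.
Hence |√t − √11| < |t − 11|/√11, which is < ε once |t − 11| < √11·ε.
Take δ = min(11, √11·ε). If 0 < |t − 11| < δ then t > 0 and |√t − √11| < |t − 11|/√11 < ε.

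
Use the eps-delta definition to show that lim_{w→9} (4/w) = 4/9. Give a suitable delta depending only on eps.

delta = min(9/2, (81/8)eps)

Fix eps > 0. We seek delta > 0 such that 0 < |w − 9| < delta implies |4/w − (4/9)| < eps.
|4/w − (4/9)| = 4·|9 − w|/(9·|w|) = 4|w − 9|/(9|w|).
Require delta ≤ 9/2 so that |w| > 9 − 9/2 = 9/2, hence 9|w| > 81/2.
Then |4/w − (4/9)| < 4|w − 9|/(81/2), which is < eps when |w − 9| < (81/8)eps.
Take delta = min(9/2, (81/8)eps). Then 0 < |w − 9| < delta gives both |w − 9| < 9/2 and |w − 9| < (81/8)eps, so |4/w − (4/9)| < eps.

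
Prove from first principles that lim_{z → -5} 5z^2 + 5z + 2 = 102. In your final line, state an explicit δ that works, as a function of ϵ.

δ = min(1, ϵ/50)

Let ϵ > 0. We want δ > 0 such that 0 < |z + 5| < δ implies |(5z^2 + 5z + 2) − 102| < ϵ.
(5z^2 + 5z + 2) − 102 = 5z^2 + 5z - 100 = (z + 5)(5z - 20).
So |(5z^2 + 5z + 2) − 102| = |z + 5|·|5z - 20|.
Assume first that |z + 5| < 1, so |z| < 6. Then |5z - 20| ≤ 5·6 + 20 = 50.
Hence |(5z^2 + 5z + 2) − 102| ≤ 50|z + 5| < ϵ provided |z + 5| < ϵ/50.
Choosing δ = min(1, ϵ/50) ensures both conditions, hence |(5z^2 + 5z + 2) − 102| < ϵ.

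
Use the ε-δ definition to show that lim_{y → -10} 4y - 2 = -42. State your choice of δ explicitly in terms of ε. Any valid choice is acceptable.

δ = ε/4

Let ε > 0. We need δ > 0 so that 0 < |y + 10| < δ implies |(4y - 2) + 42| < ε.
Since (4y - 2) + 42 = 4(y + 10), we have |(4y - 2) + 42| = 4|y + 10|.
So 4|y + 10| < ε exactly when |y + 10| < ε/4.
Choosing δ = ε/4 gives |(4y - 2) + 42| = 4|y + 10| < ε whenever |y + 10| < δ.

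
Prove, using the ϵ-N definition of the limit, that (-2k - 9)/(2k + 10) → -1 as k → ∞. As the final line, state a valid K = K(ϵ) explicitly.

K = (1/2)/ϵ

Fix ϵ > 0. For k ≥ 1, |(-2k - 9)/(2k + 10) + 1| = |2|/(2(2k + 10)) = 2/(2(2k + 10)).
Since 2k + 10 ≥ 2k for k ≥ 1, this is ≤ 2/(2·2k) = (1/2)/k.
So |(-2k - 9)/(2k + 10) + 1| < ϵ whenever k > (1/2)/ϵ.
Take K = (1/2)/ϵ. If k > K then |(-2k - 9)/(2k + 10) + 1| ≤ (1/2)/k < ϵ.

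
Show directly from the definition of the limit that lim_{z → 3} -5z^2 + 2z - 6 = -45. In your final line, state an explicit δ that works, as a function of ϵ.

Let ϵ > 0. We want δ > 0 such that 0 < |z − 3| < δ implies |(-5z^2 + 2z - 6) + 45| < ϵ.
(-5z^2 + 2z - 6) + 45 = -5z^2 + 2z + 39 = (z − 3)(-5z - 13).
So |(-5z^2 + 2z - 6) + 45| = |z − 3|·|-5z - 13|.
Assume first that |z − 3| < 1, so |z| < 4. Then |-5z - 13| ≤ 5·4 + 13 = 33.
Hence |(-5z^2 + 2z - 6) + 45| ≤ 33|z − 3| < ϵ provided |z − 3| < ϵ/33.
Choosing δ = min(1, ϵ/33) ensures both conditions, hence |(-5z^2 + 2z - 6) + 45| < ϵ.

δ = min(1, ϵ/33)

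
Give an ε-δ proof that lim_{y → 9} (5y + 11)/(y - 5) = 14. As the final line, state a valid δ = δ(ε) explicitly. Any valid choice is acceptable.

Let ε > 0 be given. We want δ > 0 with 0 < |y − 9| < δ ⇒ |(5y + 11)/(y - 5) − 14| < ε.
Combining over a common denominator, (5y + 11)/(y - 5) − 14 = [(5y + 11)·4 − 56·(y - 5)] / [4·(y - 5)] = -36(y − 9) / (4(y - 5)).
So |(5y + 11)/(y - 5) − 14| = 36|y − 9| / (4·|y − 5|).
Restrict δ ≤ 2. Then |y − 9| < 2 gives |y − 5| = |(y − 9) + 4| ≥ 4 − 2 = 2.
Hence |(5y + 11)/(y - 5) − 14| < 36|y − 9|/(4·2) = (9/2)|y − 9|, which is < ε once |y − 9| < (2/9)ε.
Take δ = min(2, (2/9)ε). Then 0 < |y − 9| < δ forces both bounds, so |(5y + 11)/(y - 5) − 14| < ε.

δ = min(2, (2/9)ε)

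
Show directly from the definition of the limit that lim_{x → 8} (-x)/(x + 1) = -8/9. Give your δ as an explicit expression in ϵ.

Suppose ϵ > 0. We want δ > 0 with 0 < |x − 8| < δ ⇒ |(-x)/(x + 1) + 8/9| < ϵ.
Combining over a common denominator, (-x)/(x + 1) + 8/9 = [(-x)·9 − (-8)·(x + 1)] / [9·(x + 1)] = -1(x − 8) / (9(x + 1)).
So |(-x)/(x + 1) + 8/9| = |x − 8| / (9·|x + 1|).
Require δ ≤ 9/2, so |x + 1| ≥ |9| − |x − 8| > 9 − 9/2 = 9/2.
Hence |(-x)/(x + 1) + 8/9| < |x − 8|/(9·(9/2)) = (2/81)|x − 8|, which is < ϵ once |x − 8| < (81/2)ϵ.
Take δ = min(9/2, (81/2)ϵ). Then 0 < |x − 8| < δ forces both bounds, so |(-x)/(x + 1) + 8/9| < ϵ.

δ = min(9/2, (81/2)ϵ)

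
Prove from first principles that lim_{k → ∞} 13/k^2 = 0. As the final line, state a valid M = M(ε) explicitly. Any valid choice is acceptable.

Suppose ε > 0. For k ≥ 1, |13/k^2 − 0| = 13/k^2.
13/k^2 < ε ⇔ k^2 > 13/ε ⇔ k > (13/ε)^{1/2}.
Take M = (13/ε)^{1/2}. Then k > M implies 13/k^2 < ε.

M = (13/ε)^{1/2}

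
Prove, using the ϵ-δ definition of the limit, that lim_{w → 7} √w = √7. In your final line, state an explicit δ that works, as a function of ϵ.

δ = min(7, √7·ϵ)

Let ϵ > 0 be given. We want δ > 0 such that 0 < |w − 7| < δ implies |√w − √7| < ϵ.
Multiplying by the conjugate, |√w − √7| = |w − 7|/(√w + √7).
Restrict δ ≤ 7 so that |w − 7| < 7 forces w > 0, and then √w + √7 > √7.
Hence |√w − √7| < |w − 7|/√7, which is < ϵ once |w − 7| < √7·ϵ.
Take δ = min(7, √7·ϵ). If 0 < |w − 7| < δ then w > 0 and |√w − √7| < |w − 7|/√7 < ϵ.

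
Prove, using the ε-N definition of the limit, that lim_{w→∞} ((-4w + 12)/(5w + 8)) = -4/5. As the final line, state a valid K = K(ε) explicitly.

K = (92/25)/ε

Suppose ε > 0. We seek K > 0 such that w > K implies |(-4w + 12)/(5w + 8) + 4/5| < ε.
(-4w + 12)/(5w + 8) + 4/5 = (5(-4w + 12) − (-4)(5w + 8)) / (5(5w + 8)) = 92/(5(5w + 8)).
For w > 0 we have 5w + 8 > 5w, so |(-4w + 12)/(5w + 8) + 4/5| = 92/(5(5w + 8)) < 92/(5·5w) = (92/25)/w.
Thus |(-4w + 12)/(5w + 8) + 4/5| < ε whenever w > (92/25)/ε.
Take K = (92/25)/ε. If w > K then |(-4w + 12)/(5w + 8) + 4/5| < (92/25)/w < ε.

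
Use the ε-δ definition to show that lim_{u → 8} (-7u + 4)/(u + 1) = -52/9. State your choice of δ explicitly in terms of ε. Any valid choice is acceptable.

Suppose ε > 0. We want δ > 0 with 0 < |u − 8| < δ ⇒ |(-7u + 4)/(u + 1) + 52/9| < ε.
Combining over a common denominator, (-7u + 4)/(u + 1) + 52/9 = [(-7u + 4)·9 − (-52)·(u + 1)] / [9·(u + 1)] = -11(u − 8) / (9(u + 1)).
So |(-7u + 4)/(u + 1) + 52/9| = 11|u − 8| / (9·|u + 1|).
Restrict δ ≤ 9/2. Then |u − 8| < 9/2 gives |u + 1| = |(u − 8) + 9| ≥ 9 − 9/2 = 9/2.
Hence |(-7u + 4)/(u + 1) + 52/9| < 11|u − 8|/(9·(9/2)) = (22/81)|u − 8|, which is < ε once |u − 8| < (81/22)ε.
Take δ = min(9/2, (81/22)ε). Then 0 < |u − 8| < δ forces both bounds, so |(-7u + 4)/(u + 1) + 52/9| < ε.

δ = min(9/2, (81/22)ε)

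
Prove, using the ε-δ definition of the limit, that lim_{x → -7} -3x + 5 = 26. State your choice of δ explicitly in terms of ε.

δ = ε/3

Fix ε > 0. We need δ > 0 so that 0 < |x + 7| < δ implies |(-3x + 5) − 26| < ε.
|(-3x + 5) − 26| = |-3x - 21| = 3|x + 7|.
Thus it suffices that |x + 7| < ε/3.
Choosing δ = ε/3 gives |(-3x + 5) − 26| = 3|x + 7| < ε whenever |x + 7| < δ.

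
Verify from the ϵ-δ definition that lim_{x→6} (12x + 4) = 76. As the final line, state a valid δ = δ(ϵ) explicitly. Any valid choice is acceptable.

δ = ϵ/12

Fix ϵ > 0. We need δ > 0 so that 0 < |x − 6| < δ implies |(12x + 4) − 76| < ϵ.
|(12x + 4) − 76| = |12x - 72| = 12|x − 6|.
Thus it suffices that |x − 6| < ϵ/12.
Choosing δ = ϵ/12 gives |(12x + 4) − 76| = 12|x − 6| < ϵ whenever |x − 6| < δ.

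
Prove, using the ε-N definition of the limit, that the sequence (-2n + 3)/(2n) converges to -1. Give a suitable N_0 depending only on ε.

Fix ε > 0. For n ≥ 1, |(-2n + 3)/(2n) + 1| = |6|/(2(2n)) = 6/(2(2n)).
Since 2n ≥ 2n for n ≥ 1, this is ≤ 6/(2·2n) = (3/2)/n.
So |(-2n + 3)/(2n) + 1| < ε whenever n > (3/2)/ε.
Take N_0 = (3/2)/ε. If n > N_0 then |(-2n + 3)/(2n) + 1| ≤ (3/2)/n < ε.

N_0 = (3/2)/ε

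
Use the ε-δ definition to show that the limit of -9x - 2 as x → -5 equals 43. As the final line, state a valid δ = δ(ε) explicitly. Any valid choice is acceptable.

Let ε > 0. We need δ > 0 so that 0 < |x + 5| < δ implies |(-9x - 2) − 43| < ε.
Since (-9x - 2) − 43 = -9(x + 5), we have |(-9x - 2) − 43| = 9|x + 5|.
Thus it suffices that |x + 5| < ε/9.
Take δ = ε/9. If 0 < |x + 5| < δ then |(-9x - 2) − 43| = 9|x + 5| < 9·(ε/9) = ε.

δ = ε/9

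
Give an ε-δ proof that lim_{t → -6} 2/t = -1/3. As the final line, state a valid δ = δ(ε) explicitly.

δ = min(3, 9ε)

Let ε > 0. We seek δ > 0 such that 0 < |t + 6| < δ implies |2/t + 1/3| < ε.
|2/t + 1/3| = 2·|-6 − t|/(6·|t|) = 2|t + 6|/(6|t|).
Require δ ≤ 3 so that |t| > 6 − 3 = 3, hence 6|t| > 18.
Then |2/t + 1/3| < 2|t + 6|/18, which is < ε when |t + 6| < 9ε.
Take δ = min(3, 9ε). Then 0 < |t + 6| < δ gives both |t + 6| < 3 and |t + 6| < 9ε, so |2/t + 1/3| < ε.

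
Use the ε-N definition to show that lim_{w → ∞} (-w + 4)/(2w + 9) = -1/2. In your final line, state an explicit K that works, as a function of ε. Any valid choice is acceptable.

K = (17/4)/ε

Let ε > 0. We seek K > 0 such that w > K implies |(-w + 4)/(2w + 9) + 1/2| < ε.
(-w + 4)/(2w + 9) + 1/2 = (2(-w + 4) − (-1)(2w + 9)) / (2(2w + 9)) = 17/(2(2w + 9)).
For w > 0 we have 2w + 9 > 2w, so |(-w + 4)/(2w + 9) + 1/2| = 17/(2(2w + 9)) < 17/(2·2w) = (17/4)/w.
Thus |(-w + 4)/(2w + 9) + 1/2| < ε whenever w > (17/4)/ε.
Take K = (17/4)/ε. If w > K then |(-w + 4)/(2w + 9) + 1/2| < (17/4)/w < ε.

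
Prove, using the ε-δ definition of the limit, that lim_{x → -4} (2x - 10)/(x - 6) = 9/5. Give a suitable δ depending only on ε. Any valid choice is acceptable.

Let ε > 0 be given. We want δ > 0 with 0 < |x + 4| < δ ⇒ |(2x - 10)/(x - 6) − (9/5)| < ε.
Combining over a common denominator, (2x - 10)/(x - 6) − (9/5) = [(2x - 10)·(-10) − (-18)·(x - 6)] / [(-10)·(x - 6)] = -2(x + 4) / ((-10)(x - 6)).
So |(2x - 10)/(x - 6) − (9/5)| = 2|x + 4| / (10·|x − 6|).
Require δ ≤ 5, so |x − 6| ≥ |-10| − |x + 4| > 10 − 5 = 5.
Hence |(2x - 10)/(x - 6) − (9/5)| < 2|x + 4|/(10·5) = (1/25)|x + 4|, which is < ε once |x + 4| < 25ε.
Take δ = min(5, 25ε). Then 0 < |x + 4| < δ forces both bounds, so |(2x - 10)/(x - 6) − (9/5)| < ε.

δ = min(5, 25ε)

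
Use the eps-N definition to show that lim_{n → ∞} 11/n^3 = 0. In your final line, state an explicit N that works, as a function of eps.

Suppose eps > 0. For n ≥ 1, |11/n^3 − 0| = 11/n^3.
11/n^3 < eps ⇔ n^3 > 11/eps ⇔ n > (11/eps)^{1/3}.
Take N = (11/eps)^{1/3}. Then n > N implies 11/n^3 < eps.

N = (11/eps)^{1/3}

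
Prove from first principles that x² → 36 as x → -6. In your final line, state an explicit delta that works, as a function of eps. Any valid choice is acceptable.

Fix eps > 0. We seek delta > 0 with 0 < |x + 6| < delta ⇒ |x² − 36| < eps.
Factor: x² − 36 = (x + 6)(x - 6), so |x² − 36| = |x + 6|·|x - 6|.
Impose delta ≤ 1 so that |x| < 7; then |x - 6| ≤ 13.
Hence |x² − 36| ≤ 13|x + 6|, which is < eps once |x + 6| < eps/13.
Take delta = min(1, eps/13). If 0 < |x + 6| < delta then both bounds hold and |x² − 36| ≤ 13|x + 6| < 13·(eps/13) = eps.

delta = min(1, eps/13)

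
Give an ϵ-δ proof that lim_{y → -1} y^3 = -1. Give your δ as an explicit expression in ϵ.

δ = min(1, ϵ/7)

Let ϵ > 0 be given. We seek δ > 0 with 0 < |y + 1| < δ ⇒ |y^3 + 1| < ϵ.
Factor: y^3 + 1 = (y + 1)(y^2 - y + 1), so |y^3 + 1| = |y + 1|·|y^2 - y + 1|.
Restrict δ ≤ 1. Then |y + 1| < 1 gives |y| < 2, so by the triangle inequality |y^2 - y + 1| ≤ 2^2 + 2 + 1 = 7.
Hence |y^3 + 1| ≤ 7|y + 1|, which is < ϵ once |y + 1| < ϵ/7.
Take δ = min(1, ϵ/7). If 0 < |y + 1| < δ then both bounds hold and |y^3 + 1| ≤ 7|y + 1| < 7·(ϵ/7) = ϵ.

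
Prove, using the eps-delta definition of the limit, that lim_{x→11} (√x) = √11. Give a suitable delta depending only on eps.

Suppose eps > 0. We want delta > 0 such that 0 < |x − 11| < delta implies |√x − √11| < eps.
Rationalise: √x − √11 = (x − 11)/(√x + √11), so |√x − √11| = |x − 11|/(√x + √11).
Restrict delta ≤ 11 so that |x − 11| < 11 forces x > 0, and then √x + √11 > √11.
Hence |√x − √11| < |x − 11|/√11, which is < eps once |x − 11| < √11·eps.
Take delta = min(11, √11·eps). If 0 < |x − 11| < delta then x > 0 and |√x − √11| < |x − 11|/√11 < eps.

delta = min(11, √11·eps)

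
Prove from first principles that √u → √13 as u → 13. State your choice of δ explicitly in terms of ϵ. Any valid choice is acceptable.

δ = min(13, √13·ϵ)

Let ϵ > 0 be given. We want δ > 0 such that 0 < |u − 13| < δ implies |√u − √13| < ϵ.
Rationalise: √u − √13 = (u − 13)/(√u + √13), so |√u − √13| = |u − 13|/(√u + √13).
Restrict δ ≤ 13 so that |u − 13| < 13 forces u > 0, and then √u + √13 > √13.
Hence |√u − √13| < |u − 13|/√13, which is < ϵ once |u − 13| < √13·ϵ.
Take δ = min(13, √13·ϵ). If 0 < |u − 13| < δ then u > 0 and |√u − √13| < |u − 13|/√13 < ϵ.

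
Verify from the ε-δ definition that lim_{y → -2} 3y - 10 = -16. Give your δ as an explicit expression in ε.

Suppose ε > 0. We need δ > 0 so that 0 < |y + 2| < δ implies |(3y - 10) + 16| < ε.
|(3y - 10) + 16| = |3y + 6| = 3|y + 2|.
So 3|y + 2| < ε exactly when |y + 2| < ε/3.
Choosing δ = ε/3 gives |(3y - 10) + 16| = 3|y + 2| < ε whenever |y + 2| < δ.

δ = ε/3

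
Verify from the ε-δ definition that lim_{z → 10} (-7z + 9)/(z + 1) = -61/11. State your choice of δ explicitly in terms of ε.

δ = min(11/2, (121/32)ε)

Suppose ε > 0. We want δ > 0 with 0 < |z − 10| < δ ⇒ |(-7z + 9)/(z + 1) + 61/11| < ε.
Combining over a common denominator, (-7z + 9)/(z + 1) + 61/11 = [(-7z + 9)·11 − (-61)·(z + 1)] / [11·(z + 1)] = -16(z − 10) / (11(z + 1)).
So |(-7z + 9)/(z + 1) + 61/11| = 16|z − 10| / (11·|z + 1|).
Restrict δ ≤ 11/2. Then |z − 10| < 11/2 gives |z + 1| = |(z − 10) + 11| ≥ 11 − 11/2 = 11/2.
Hence |(-7z + 9)/(z + 1) + 61/11| < 16|z − 10|/(11·(11/2)) = (32/121)|z − 10|, which is < ε once |z − 10| < (121/32)ε.
Take δ = min(11/2, (121/32)ε). Then 0 < |z − 10| < δ forces both bounds, so |(-7z + 9)/(z + 1) + 61/11| < ε.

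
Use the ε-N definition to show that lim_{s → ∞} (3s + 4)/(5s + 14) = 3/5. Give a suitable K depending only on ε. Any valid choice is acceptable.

Suppose ε > 0. We seek K > 0 such that s > K implies |(3s + 4)/(5s + 14) − (3/5)| < ε.
(3s + 4)/(5s + 14) − (3/5) = (5(3s + 4) − 3(5s + 14)) / (5(5s + 14)) = -22/(5(5s + 14)).
For s > 0 we have 5s + 14 > 5s, so |(3s + 4)/(5s + 14) − (3/5)| = 22/(5(5s + 14)) < 22/(5·5s) = (22/25)/s.
Thus |(3s + 4)/(5s + 14) − (3/5)| < ε whenever s > (22/25)/ε.
Take K = (22/25)/ε. If s > K then |(3s + 4)/(5s + 14) − (3/5)| < (22/25)/s < ε.

K = (22/25)/ε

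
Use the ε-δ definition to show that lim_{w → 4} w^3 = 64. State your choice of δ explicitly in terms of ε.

Fix ε > 0. We seek δ > 0 with 0 < |w − 4| < δ ⇒ |w^3 − 64| < ε.
Factor: w^3 − 64 = (w − 4)(w^2 + 4w + 16), so |w^3 − 64| = |w − 4|·|w^2 + 4w + 16|.
Restrict δ ≤ 2. Then |w − 4| < 2 gives |w| < 6, so by the triangle inequality |w^2 + 4w + 16| ≤ 6^2 + 4·6 + 16 = 76.
Hence |w^3 − 64| ≤ 76|w − 4|, which is < ε once |w − 4| < ε/76.
Take δ = min(2, ε/76). If 0 < |w − 4| < δ then both bounds hold and |w^3 − 64| ≤ 76|w − 4| < 76·(ε/76) = ε.

δ = min(2, ε/76)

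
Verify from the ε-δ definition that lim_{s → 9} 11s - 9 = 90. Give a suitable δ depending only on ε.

Fix ε > 0. We need δ > 0 so that 0 < |s − 9| < δ implies |(11s - 9) − 90| < ε.
|(11s - 9) − 90| = |11s - 99| = 11|s − 9|.
Thus it suffices that |s − 9| < ε/11.
Take δ = ε/11. If 0 < |s − 9| < δ then |(11s - 9) − 90| = 11|s − 9| < 11·(ε/11) = ε.

δ = ε/11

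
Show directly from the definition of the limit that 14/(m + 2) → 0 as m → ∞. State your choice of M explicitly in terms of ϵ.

M = 14/ϵ

Suppose ϵ > 0. For m ≥ 1, |14/(m + 2) − 0| = 14/(m + 2) ≤ 14/m.
We need 14/m < ϵ, i.e. m > 14/ϵ.
Take M = 14/ϵ. If m > M then |14/(m + 2)| ≤ 14/m < ϵ.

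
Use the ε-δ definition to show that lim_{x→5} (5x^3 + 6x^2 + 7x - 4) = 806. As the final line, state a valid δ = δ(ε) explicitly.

δ = min(1, ε/528)

Fix ε > 0. We want δ > 0 such that 0 < |x − 5| < δ implies |(5x^3 + 6x^2 + 7x - 4) − 806| < ε.
(5x^3 + 6x^2 + 7x - 4) − 806 = 5x^3 + 6x^2 + 7x - 810 = (x − 5)(5x^2 + 31x + 162).
So |(5x^3 + 6x^2 + 7x - 4) − 806| = |x − 5|·|5x^2 + 31x + 162|.
Assume first that |x − 5| < 1, so |x| < 6. Then |5x^2 + 31x + 162| ≤ 5·6^2 + 31·6 + 162 = 528.
Hence |(5x^3 + 6x^2 + 7x - 4) − 806| ≤ 528|x − 5| < ε provided |x − 5| < ε/528.
Choosing δ = min(1, ε/528) ensures both conditions, hence |(5x^3 + 6x^2 + 7x - 4) − 806| < ε.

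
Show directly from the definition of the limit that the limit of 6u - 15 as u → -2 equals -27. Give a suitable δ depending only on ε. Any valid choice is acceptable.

δ = ε/6

Let ε > 0. We need δ > 0 so that 0 < |u + 2| < δ implies |(6u - 15) + 27| < ε.
|(6u - 15) + 27| = |6u + 12| = 6|u + 2|.
So 6|u + 2| < ε exactly when |u + 2| < ε/6.
Choosing δ = ε/6 gives |(6u - 15) + 27| = 6|u + 2| < ε whenever |u + 2| < δ.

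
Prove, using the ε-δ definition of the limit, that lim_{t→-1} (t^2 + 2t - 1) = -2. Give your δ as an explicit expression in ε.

δ = min(1, ε/3)

Let ε > 0. We want δ > 0 such that 0 < |t + 1| < δ implies |(t^2 + 2t - 1) + 2| < ε.
(t^2 + 2t - 1) + 2 = t^2 + 2t + 1 = (t + 1)(t + 1).
So |(t^2 + 2t - 1) + 2| = |t + 1|·|t + 1|.
Require δ ≤ 1. Then |t + 1| < 1 gives |t| < 2, and by the triangle inequality |t + 1| ≤ 2 + 1 = 3.
Hence |(t^2 + 2t - 1) + 2| ≤ 3|t + 1| < ε provided |t + 1| < ε/3.
Choosing δ = min(1, ε/3) ensures both conditions, hence |(t^2 + 2t - 1) + 2| < ε.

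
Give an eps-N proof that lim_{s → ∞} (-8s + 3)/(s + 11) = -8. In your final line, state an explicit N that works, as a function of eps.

Let eps > 0 be given. We seek N > 0 such that s > N implies |(-8s + 3)/(s + 11) + 8| < eps.
(-8s + 3)/(s + 11) + 8 = ((-8s + 3) − (-8)(s + 11)) / ((s + 11)) = 91/((s + 11)).
For s > 0 we have s + 11 > s, so |(-8s + 3)/(s + 11) + 8| = 91/((s + 11)) < 91/(s) = 91/s.
Thus |(-8s + 3)/(s + 11) + 8| < eps whenever s > 91/eps.
Take N = 91/eps. If s > N then |(-8s + 3)/(s + 11) + 8| < 91/s < eps.

N = 91/eps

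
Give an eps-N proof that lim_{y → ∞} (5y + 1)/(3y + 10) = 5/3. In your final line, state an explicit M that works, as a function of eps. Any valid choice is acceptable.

Let eps > 0. We seek M > 0 such that y > M implies |(5y + 1)/(3y + 10) − (5/3)| < eps.
(5y + 1)/(3y + 10) − (5/3) = (3(5y + 1) − 5(3y + 10)) / (3(3y + 10)) = -47/(3(3y + 10)).
For y > 0 we have 3y + 10 > 3y, so |(5y + 1)/(3y + 10) − (5/3)| = 47/(3(3y + 10)) < 47/(3·3y) = (47/9)/y.
Thus |(5y + 1)/(3y + 10) − (5/3)| < eps whenever y > (47/9)/eps.
Take M = (47/9)/eps. If y > M then |(5y + 1)/(3y + 10) − (5/3)| < (47/9)/y < eps.

M = (47/9)/eps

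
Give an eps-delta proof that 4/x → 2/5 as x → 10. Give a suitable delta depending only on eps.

delta = min(5, (25/2)eps)

Let eps > 0 be given. We seek delta > 0 such that 0 < |x − 10| < delta implies |4/x − (2/5)| < eps.
|4/x − (2/5)| = 4·|10 − x|/(10·|x|) = 4|x − 10|/(10|x|).
Restrict delta ≤ 5. Then |x − 10| < 5 gives |x| > 5, so 10|x| > 50.
Then |4/x − (2/5)| < 4|x − 10|/50, which is < eps when |x − 10| < (25/2)eps.
Take delta = min(5, (25/2)eps). Then 0 < |x − 10| < delta gives both |x − 10| < 5 and |x − 10| < (25/2)eps, so |4/x − (2/5)| < eps.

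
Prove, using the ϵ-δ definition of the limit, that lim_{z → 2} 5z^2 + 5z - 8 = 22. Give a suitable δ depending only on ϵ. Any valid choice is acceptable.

Let ϵ > 0. We want δ > 0 such that 0 < |z − 2| < δ implies |(5z^2 + 5z - 8) − 22| < ϵ.
(5z^2 + 5z - 8) − 22 = 5z^2 + 5z - 30 = (z − 2)(5z + 15).
So |(5z^2 + 5z - 8) − 22| = |z − 2|·|5z + 15|.
Require δ ≤ 2. Then |z − 2| < 2 gives |z| < 4, and by the triangle inequality |5z + 15| ≤ 5·4 + 15 = 35.
Hence |(5z^2 + 5z - 8) − 22| ≤ 35|z − 2| < ϵ provided |z − 2| < ϵ/35.
Choosing δ = min(2, ϵ/35) ensures both conditions, hence |(5z^2 + 5z - 8) − 22| < ϵ.

δ = min(2, ϵ/35)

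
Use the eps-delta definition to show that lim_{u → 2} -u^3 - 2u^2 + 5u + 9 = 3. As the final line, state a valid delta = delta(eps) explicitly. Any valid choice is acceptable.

delta = min(1, eps/24)

Let eps > 0. We want delta > 0 such that 0 < |u − 2| < delta implies |(-u^3 - 2u^2 + 5u + 9) − 3| < eps.
(-u^3 - 2u^2 + 5u + 9) − 3 = -u^3 - 2u^2 + 5u + 6 = (u − 2)(-u^2 - 4u - 3).
So |(-u^3 - 2u^2 + 5u + 9) − 3| = |u − 2|·|-u^2 - 4u - 3|.
Require delta ≤ 1. Then |u − 2| < 1 gives |u| < 3, and by the triangle inequality |-u^2 - 4u - 3| ≤ 3^2 + 4·3 + 3 = 24.
Hence |(-u^3 - 2u^2 + 5u + 9) − 3| ≤ 24|u − 2| < eps provided |u − 2| < eps/24.
Choosing delta = min(1, eps/24) ensures both conditions, hence |(-u^3 - 2u^2 + 5u + 9) − 3| < eps.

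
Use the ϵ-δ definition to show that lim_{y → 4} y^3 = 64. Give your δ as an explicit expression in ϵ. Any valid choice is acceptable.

Let ϵ > 0. We seek δ > 0 with 0 < |y − 4| < δ ⇒ |y^3 − 64| < ϵ.
Factor: y^3 − 64 = (y − 4)(y^2 + 4y + 16), so |y^3 − 64| = |y − 4|·|y^2 + 4y + 16|.
Restrict δ ≤ 1. Then |y − 4| < 1 gives |y| < 5, so by the triangle inequality |y^2 + 4y + 16| ≤ 5^2 + 4·5 + 16 = 61.
Hence |y^3 − 64| ≤ 61|y − 4|, which is < ϵ once |y − 4| < ϵ/61.
Take δ = min(1, ϵ/61). If 0 < |y − 4| < δ then both bounds hold and |y^3 − 64| ≤ 61|y − 4| < 61·(ϵ/61) = ϵ.

δ = min(1, ϵ/61)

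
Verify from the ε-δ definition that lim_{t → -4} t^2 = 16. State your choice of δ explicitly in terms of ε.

δ = min(1, ε/9)

Let ε > 0. We seek δ > 0 with 0 < |t + 4| < δ ⇒ |t^2 − 16| < ε.
Factor: t^2 − 16 = (t + 4)(t - 4), so |t^2 − 16| = |t + 4|·|t - 4|.
Impose δ ≤ 1 so that |t| < 5; then |t - 4| ≤ 9.
Hence |t^2 − 16| ≤ 9|t + 4|, which is < ε once |t + 4| < ε/9.
Take δ = min(1, ε/9). If 0 < |t + 4| < δ then both bounds hold and |t^2 − 16| ≤ 9|t + 4| < 9·(ε/9) = ε.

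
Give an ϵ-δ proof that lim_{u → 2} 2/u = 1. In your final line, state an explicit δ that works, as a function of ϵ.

Fix ϵ > 0. We seek δ > 0 such that 0 < |u − 2| < δ implies |2/u − 1| < ϵ.
|2/u − 1| = 2·|2 − u|/(2·|u|) = 2|u − 2|/(2|u|).
Restrict δ ≤ 1. Then |u − 2| < 1 gives |u| > 1, so 2|u| > 2.
Then |2/u − 1| < 2|u − 2|/2, which is < ϵ when |u − 2| < ϵ.
Take δ = min(1, ϵ). Then 0 < |u − 2| < δ gives both |u − 2| < 1 and |u − 2| < ϵ, so |2/u − 1| < ϵ.

δ = min(1, ϵ)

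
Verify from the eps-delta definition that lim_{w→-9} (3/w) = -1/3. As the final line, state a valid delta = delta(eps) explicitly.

Let eps > 0. We seek delta > 0 such that 0 < |w + 9| < delta implies |3/w + 1/3| < eps.
|3/w + 1/3| = 3·|-9 − w|/(9·|w|) = 3|w + 9|/(9|w|).
Require delta ≤ 9/2 so that |w| > 9 − 9/2 = 9/2, hence 9|w| > 81/2.
Then |3/w + 1/3| < 3|w + 9|/(81/2), which is < eps when |w + 9| < (27/2)eps.
Take delta = min(9/2, (27/2)eps). Then 0 < |w + 9| < delta gives both |w + 9| < 9/2 and |w + 9| < (27/2)eps, so |3/w + 1/3| < eps.

delta = min(9/2, (27/2)eps)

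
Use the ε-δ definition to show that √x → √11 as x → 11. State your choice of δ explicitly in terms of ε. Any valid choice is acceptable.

Suppose ε > 0. We want δ > 0 such that 0 < |x − 11| < δ implies |√x − √11| < ε.
Multiplying by the conjugate, |√x − √11| = |x − 11|/(√x + √11).
Restrict δ ≤ 11 so that |x − 11| < 11 forces x > 0, and then √x + √11 > √11.
Hence |√x − √11| < |x − 11|/√11, which is < ε once |x − 11| < √11·ε.
Take δ = min(11, √11·ε). If 0 < |x − 11| < δ then x > 0 and |√x − √11| < |x − 11|/√11 < ε.

δ = min(11, √11·ε)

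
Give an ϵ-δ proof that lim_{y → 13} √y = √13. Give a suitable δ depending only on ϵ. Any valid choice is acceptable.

δ = min(13, √13·ϵ)

Fix ϵ > 0. We want δ > 0 such that 0 < |y − 13| < δ implies |√y − √13| < ϵ.
Multiplying by the conjugate, |√y − √13| = |y − 13|/(√y + √13).
Restrict δ ≤ 13 so that |y − 13| < 13 forces y > 0, and then √y + √13 > √13.
Hence |√y − √13| < |y − 13|/√13, which is < ϵ once |y − 13| < √13·ϵ.
Take δ = min(13, √13·ϵ). If 0 < |y − 13| < δ then y > 0 and |√y − √13| < |y − 13|/√13 < ϵ.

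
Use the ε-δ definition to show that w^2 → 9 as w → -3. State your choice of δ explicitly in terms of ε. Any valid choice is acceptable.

Suppose ε > 0. We seek δ > 0 with 0 < |w + 3| < δ ⇒ |w^2 − 9| < ε.
Factor: w^2 − 9 = (w + 3)(w - 3), so |w^2 − 9| = |w + 3|·|w - 3|.
Restrict δ ≤ 1. Then |w + 3| < 1 gives |w| < 4, so by the triangle inequality |w - 3| ≤ 4 + 3 = 7.
Hence |w^2 − 9| ≤ 7|w + 3|, which is < ε once |w + 3| < ε/7.
Take δ = min(1, ε/7). If 0 < |w + 3| < δ then both bounds hold and |w^2 − 9| ≤ 7|w + 3| < 7·(ε/7) = ε.

δ = min(1, ε/7)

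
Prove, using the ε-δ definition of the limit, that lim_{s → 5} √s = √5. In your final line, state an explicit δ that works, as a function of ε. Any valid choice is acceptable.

δ = min(5, √5·ε)

Let ε > 0 be given. We want δ > 0 such that 0 < |s − 5| < δ implies |√s − √5| < ε.
Multiplying by the conjugate, |√s − √5| = |s − 5|/(√s + √5).
Restrict δ ≤ 5 so that |s − 5| < 5 forces s > 0, and then √s + √5 > √5.
Hence |√s − √5| < |s − 5|/√5, which is < ε once |s − 5| < √5·ε.
Take δ = min(5, √5·ε). If 0 < |s − 5| < δ then s > 0 and |√s − √5| < |s − 5|/√5 < ε.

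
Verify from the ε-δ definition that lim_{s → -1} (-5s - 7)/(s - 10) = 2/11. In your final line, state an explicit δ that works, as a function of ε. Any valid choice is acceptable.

δ = min(11/2, (121/114)ε)

Let ε > 0 be given. We want δ > 0 with 0 < |s + 1| < δ ⇒ |(-5s - 7)/(s - 10) − (2/11)| < ε.
Combining over a common denominator, (-5s - 7)/(s - 10) − (2/11) = [(-5s - 7)·(-11) − (-2)·(s - 10)] / [(-11)·(s - 10)] = 57(s + 1) / ((-11)(s - 10)).
So |(-5s - 7)/(s - 10) − (2/11)| = 57|s + 1| / (11·|s − 10|).
Restrict δ ≤ 11/2. Then |s + 1| < 11/2 gives |s − 10| = |(s + 1) + (-11)| ≥ 11 − 11/2 = 11/2.
Hence |(-5s - 7)/(s - 10) − (2/11)| < 57|s + 1|/(11·(11/2)) = (114/121)|s + 1|, which is < ε once |s + 1| < (121/114)ε.
Take δ = min(11/2, (121/114)ε). Then 0 < |s + 1| < δ forces both bounds, so |(-5s - 7)/(s - 10) − (2/11)| < ε.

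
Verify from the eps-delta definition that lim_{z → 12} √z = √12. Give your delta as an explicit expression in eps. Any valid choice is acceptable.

Let eps > 0 be given. We want delta > 0 such that 0 < |z − 12| < delta implies |√z − √12| < eps.
Rationalise: √z − √12 = (z − 12)/(√z + √12), so |√z − √12| = |z − 12|/(√z + √12).
Restrict delta ≤ 12 so that |z − 12| < 12 forces z > 0, and then √z + √12 > √12.
Hence |√z − √12| < |z − 12|/√12, which is < eps once |z − 12| < √12·eps.
Take delta = min(12, √12·eps). If 0 < |z − 12| < delta then z > 0 and |√z − √12| < |z − 12|/√12 < eps.

delta = min(12, √12·eps)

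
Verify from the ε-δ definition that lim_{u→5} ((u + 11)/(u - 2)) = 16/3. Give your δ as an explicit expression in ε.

δ = min(3/2, (9/26)ε)

Suppose ε > 0. We want δ > 0 with 0 < |u − 5| < δ ⇒ |(u + 11)/(u - 2) − (16/3)| < ε.
Combining over a common denominator, (u + 11)/(u - 2) − (16/3) = [(u + 11)·3 − 16·(u - 2)] / [3·(u - 2)] = -13(u − 5) / (3(u - 2)).
So |(u + 11)/(u - 2) − (16/3)| = 13|u − 5| / (3·|u − 2|).
Restrict δ ≤ 3/2. Then |u − 5| < 3/2 gives |u − 2| = |(u − 5) + 3| ≥ 3 − 3/2 = 3/2.
Hence |(u + 11)/(u - 2) − (16/3)| < 13|u − 5|/(3·(3/2)) = (26/9)|u − 5|, which is < ε once |u − 5| < (9/26)ε.
Take δ = min(3/2, (9/26)ε). Then 0 < |u − 5| < δ forces both bounds, so |(u + 11)/(u - 2) − (16/3)| < ε.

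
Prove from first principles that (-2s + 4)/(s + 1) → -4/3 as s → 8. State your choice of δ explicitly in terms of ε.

δ = min(9/2, (27/4)ε)

Fix ε > 0. We want δ > 0 with 0 < |s − 8| < δ ⇒ |(-2s + 4)/(s + 1) + 4/3| < ε.
Combining over a common denominator, (-2s + 4)/(s + 1) + 4/3 = [(-2s + 4)·9 − (-12)·(s + 1)] / [9·(s + 1)] = -6(s − 8) / (9(s + 1)).
So |(-2s + 4)/(s + 1) + 4/3| = 6|s − 8| / (9·|s + 1|).
Restrict δ ≤ 9/2. Then |s − 8| < 9/2 gives |s + 1| = |(s − 8) + 9| ≥ 9 − 9/2 = 9/2.
Hence |(-2s + 4)/(s + 1) + 4/3| < 6|s − 8|/(9·(9/2)) = (4/27)|s − 8|, which is < ε once |s − 8| < (27/4)ε.
Take δ = min(9/2, (27/4)ε). Then 0 < |s − 8| < δ forces both bounds, so |(-2s + 4)/(s + 1) + 4/3| < ε.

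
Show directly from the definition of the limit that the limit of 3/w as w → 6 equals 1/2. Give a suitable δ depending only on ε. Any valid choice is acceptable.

Let ε > 0 be given. We seek δ > 0 such that 0 < |w − 6| < δ implies |3/w − (1/2)| < ε.
|3/w − (1/2)| = 3·|6 − w|/(6·|w|) = 3|w − 6|/(6|w|).
Restrict δ ≤ 3. Then |w − 6| < 3 gives |w| > 3, so 6|w| > 18.
Then |3/w − (1/2)| < 3|w − 6|/18, which is < ε when |w − 6| < 6ε.
Take δ = min(3, 6ε). Then 0 < |w − 6| < δ gives both |w − 6| < 3 and |w − 6| < 6ε, so |3/w − (1/2)| < ε.

δ = min(3, 6ε)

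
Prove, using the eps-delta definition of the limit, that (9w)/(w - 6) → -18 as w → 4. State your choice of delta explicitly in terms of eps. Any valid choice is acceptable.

Fix eps > 0. We want delta > 0 with 0 < |w − 4| < delta ⇒ |(9w)/(w - 6) + 18| < eps.
Combining over a common denominator, (9w)/(w - 6) + 18 = [(9w)·(-2) − 36·(w - 6)] / [(-2)·(w - 6)] = -54(w − 4) / ((-2)(w - 6)).
So |(9w)/(w - 6) + 18| = 54|w − 4| / (2·|w − 6|).
Restrict delta ≤ 1. Then |w − 4| < 1 gives |w − 6| = |(w − 4) + (-2)| ≥ 2 − 1 = 1.
Hence |(9w)/(w - 6) + 18| < 54|w − 4|/(2·1) = 27|w − 4|, which is < eps once |w − 4| < (1/27)eps.
Take delta = min(1, (1/27)eps). Then 0 < |w − 4| < delta forces both bounds, so |(9w)/(w - 6) + 18| < eps.

delta = min(1, (1/27)eps)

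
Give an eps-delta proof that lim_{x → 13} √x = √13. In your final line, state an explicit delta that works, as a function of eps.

Let eps > 0 be given. We want delta > 0 such that 0 < |x − 13| < delta implies |√x − √13| < eps.
Rationalise: √x − √13 = (x − 13)/(√x + √13), so |√x − √13| = |x − 13|/(√x + √13).
Restrict delta ≤ 13 so that |x − 13| < 13 forces x > 0, and then √x + √13 > √13.
Hence |√x − √13| < |x − 13|/√13, which is < eps once |x − 13| < √13·eps.
Take delta = min(13, √13·eps). If 0 < |x − 13| < delta then x > 0 and |√x − √13| < |x − 13|/√13 < eps.

delta = min(13, √13·eps)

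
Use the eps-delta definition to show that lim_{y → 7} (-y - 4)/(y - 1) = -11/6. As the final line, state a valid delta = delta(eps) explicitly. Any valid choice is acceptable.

delta = min(3, (18/5)eps)

Let eps > 0. We want delta > 0 with 0 < |y − 7| < delta ⇒ |(-y - 4)/(y - 1) + 11/6| < eps.
Combining over a common denominator, (-y - 4)/(y - 1) + 11/6 = [(-y - 4)·6 − (-11)·(y - 1)] / [6·(y - 1)] = 5(y − 7) / (6(y - 1)).
So |(-y - 4)/(y - 1) + 11/6| = 5|y − 7| / (6·|y − 1|).
Restrict delta ≤ 3. Then |y − 7| < 3 gives |y − 1| = |(y − 7) + 6| ≥ 6 − 3 = 3.
Hence |(-y - 4)/(y - 1) + 11/6| < 5|y − 7|/(6·3) = (5/18)|y − 7|, which is < eps once |y − 7| < (18/5)eps.
Take delta = min(3, (18/5)eps). Then 0 < |y − 7| < delta forces both bounds, so |(-y - 4)/(y - 1) + 11/6| < eps.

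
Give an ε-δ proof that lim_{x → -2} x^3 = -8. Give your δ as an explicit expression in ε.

δ = min(1, ε/19)

Suppose ε > 0. We seek δ > 0 with 0 < |x + 2| < δ ⇒ |x^3 + 8| < ε.
Factor: x^3 + 8 = (x + 2)(x^2 - 2x + 4), so |x^3 + 8| = |x + 2|·|x^2 - 2x + 4|.
Restrict δ ≤ 1. Then |x + 2| < 1 gives |x| < 3, so by the triangle inequality |x^2 - 2x + 4| ≤ 3^2 + 2·3 + 4 = 19.
Hence |x^3 + 8| ≤ 19|x + 2|, which is < ε once |x + 2| < ε/19.
Take δ = min(1, ε/19). If 0 < |x + 2| < δ then both bounds hold and |x^3 + 8| ≤ 19|x + 2| < 19·(ε/19) = ε.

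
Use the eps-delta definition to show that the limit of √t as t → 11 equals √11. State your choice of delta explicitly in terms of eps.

delta = min(11, √11·eps)

Let eps > 0 be given. We want delta > 0 such that 0 < |t − 11| < delta implies |√t − √11| < eps.
Multiplying by the conjugate, |√t − √11| = |t − 11|/(√t + √11).
Restrict delta ≤ 11 so that |t − 11| < 11 forces t > 0, and then √t + √11 > √11.
Hence |√t − √11| < |t − 11|/√11, which is < eps once |t − 11| < √11·eps.
Take delta = min(11, √11·eps). If 0 < |t − 11| < delta then t > 0 and |√t − √11| < |t − 11|/√11 < eps.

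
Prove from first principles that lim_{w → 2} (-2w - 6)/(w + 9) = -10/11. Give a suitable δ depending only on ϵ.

Let ϵ > 0. We want δ > 0 with 0 < |w − 2| < δ ⇒ |(-2w - 6)/(w + 9) + 10/11| < ϵ.
Combining over a common denominator, (-2w - 6)/(w + 9) + 10/11 = [(-2w - 6)·11 − (-10)·(w + 9)] / [11·(w + 9)] = -12(w − 2) / (11(w + 9)).
So |(-2w - 6)/(w + 9) + 10/11| = 12|w − 2| / (11·|w + 9|).
Require δ ≤ 11/2, so |w + 9| ≥ |11| − |w − 2| > 11 − 11/2 = 11/2.
Hence |(-2w - 6)/(w + 9) + 10/11| < 12|w − 2|/(11·(11/2)) = (24/121)|w − 2|, which is < ϵ once |w − 2| < (121/24)ϵ.
Take δ = min(11/2, (121/24)ϵ). Then 0 < |w − 2| < δ forces both bounds, so |(-2w - 6)/(w + 9) + 10/11| < ϵ.

δ = min(11/2, (121/24)ϵ)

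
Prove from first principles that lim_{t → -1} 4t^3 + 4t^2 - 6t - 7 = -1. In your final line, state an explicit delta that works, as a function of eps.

delta = min(1, eps/22)

Let eps > 0. We want delta > 0 such that 0 < |t + 1| < delta implies |(4t^3 + 4t^2 - 6t - 7) + 1| < eps.
(4t^3 + 4t^2 - 6t - 7) + 1 = 4t^3 + 4t^2 - 6t - 6 = (t + 1)(4t^2 - 6).
So |(4t^3 + 4t^2 - 6t - 7) + 1| = |t + 1|·|4t^2 - 6|.
Assume first that |t + 1| < 1, so |t| < 2. Then |4t^2 - 6| ≤ 4·2^2 + 6 = 22.
Hence |(4t^3 + 4t^2 - 6t - 7) + 1| ≤ 22|t + 1| < eps provided |t + 1| < eps/22.
Take delta = min(1, eps/22). Then 0 < |t + 1| < delta gives both |t + 1| < 1 and |t + 1| < eps/22, so |(4t^3 + 4t^2 - 6t - 7) + 1| < eps.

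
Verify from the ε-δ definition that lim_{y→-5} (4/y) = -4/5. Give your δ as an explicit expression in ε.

Let ε > 0 be given. We seek δ > 0 such that 0 < |y + 5| < δ implies |4/y + 4/5| < ε.
|4/y + 4/5| = 4·|-5 − y|/(5·|y|) = 4|y + 5|/(5|y|).
Require δ ≤ 5/2 so that |y| > 5 − 5/2 = 5/2, hence 5|y| > 25/2.
Then |4/y + 4/5| < 4|y + 5|/(25/2), which is < ε when |y + 5| < (25/8)ε.
Take δ = min(5/2, (25/8)ε). Then 0 < |y + 5| < δ gives both |y + 5| < 5/2 and |y + 5| < (25/8)ε, so |4/y + 4/5| < ε.

δ = min(5/2, (25/8)ε)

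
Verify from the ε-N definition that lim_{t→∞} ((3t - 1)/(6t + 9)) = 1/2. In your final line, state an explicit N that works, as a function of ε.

N = (11/12)/ε

Let ε > 0 be given. We seek N > 0 such that t > N implies |(3t - 1)/(6t + 9) − (1/2)| < ε.
(3t - 1)/(6t + 9) − (1/2) = (6(3t - 1) − 3(6t + 9)) / (6(6t + 9)) = -33/(6(6t + 9)).
For t > 0 we have 6t + 9 > 6t, so |(3t - 1)/(6t + 9) − (1/2)| = 33/(6(6t + 9)) < 33/(6·6t) = (11/12)/t.
Thus |(3t - 1)/(6t + 9) − (1/2)| < ε whenever t > (11/12)/ε.
Take N = (11/12)/ε. If t > N then |(3t - 1)/(6t + 9) − (1/2)| < (11/12)/t < ε.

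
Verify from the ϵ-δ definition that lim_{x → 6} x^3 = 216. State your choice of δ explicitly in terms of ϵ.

δ = min(2, ϵ/148)

Fix ϵ > 0. We seek δ > 0 with 0 < |x − 6| < δ ⇒ |x^3 − 216| < ϵ.
Factor: x^3 − 216 = (x − 6)(x^2 + 6x + 36), so |x^3 − 216| = |x − 6|·|x^2 + 6x + 36|.
Restrict δ ≤ 2. Then |x − 6| < 2 gives |x| < 8, so by the triangle inequality |x^2 + 6x + 36| ≤ 8^2 + 6·8 + 36 = 148.
Hence |x^3 − 216| ≤ 148|x − 6|, which is < ϵ once |x − 6| < ϵ/148.
Take δ = min(2, ϵ/148). If 0 < |x − 6| < δ then both bounds hold and |x^3 − 216| ≤ 148|x − 6| < 148·(ϵ/148) = ϵ.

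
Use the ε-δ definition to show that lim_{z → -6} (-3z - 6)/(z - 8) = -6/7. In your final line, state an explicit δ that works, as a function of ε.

Fix ε > 0. We want δ > 0 with 0 < |z + 6| < δ ⇒ |(-3z - 6)/(z - 8) + 6/7| < ε.
Combining over a common denominator, (-3z - 6)/(z - 8) + 6/7 = [(-3z - 6)·(-14) − 12·(z - 8)] / [(-14)·(z - 8)] = 30(z + 6) / ((-14)(z - 8)).
So |(-3z - 6)/(z - 8) + 6/7| = 30|z + 6| / (14·|z − 8|).
Require δ ≤ 7, so |z − 8| ≥ |-14| − |z + 6| > 14 − 7 = 7.
Hence |(-3z - 6)/(z - 8) + 6/7| < 30|z + 6|/(14·7) = (15/49)|z + 6|, which is < ε once |z + 6| < (49/15)ε.
Take δ = min(7, (49/15)ε). Then 0 < |z + 6| < δ forces both bounds, so |(-3z - 6)/(z - 8) + 6/7| < ε.

δ = min(7, (49/15)ε)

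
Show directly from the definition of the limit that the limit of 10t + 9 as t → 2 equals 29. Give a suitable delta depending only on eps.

delta = eps/10

Let eps > 0. We need delta > 0 so that 0 < |t − 2| < delta implies |(10t + 9) − 29| < eps.
|(10t + 9) − 29| = |10t - 20| = 10|t − 2|.
Thus it suffices that |t − 2| < eps/10.
Take delta = eps/10. If 0 < |t − 2| < delta then |(10t + 9) − 29| = 10|t − 2| < 10·(eps/10) = eps.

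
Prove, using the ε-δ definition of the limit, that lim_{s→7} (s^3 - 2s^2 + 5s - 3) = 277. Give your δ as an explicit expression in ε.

Let ε > 0. We want δ > 0 such that 0 < |s − 7| < δ implies |(s^3 - 2s^2 + 5s - 3) − 277| < ε.
(s^3 - 2s^2 + 5s - 3) − 277 = s^3 - 2s^2 + 5s - 280 = (s − 7)(s^2 + 5s + 40).
So |(s^3 - 2s^2 + 5s - 3) − 277| = |s − 7|·|s^2 + 5s + 40|.
Assume first that |s − 7| < 1, so |s| < 8. Then |s^2 + 5s + 40| ≤ 8^2 + 5·8 + 40 = 144.
Hence |(s^3 - 2s^2 + 5s - 3) − 277| ≤ 144|s − 7| < ε provided |s − 7| < ε/144.
Take δ = min(1, ε/144). Then 0 < |s − 7| < δ gives both |s − 7| < 1 and |s − 7| < ε/144, so |(s^3 - 2s^2 + 5s - 3) − 277| < ε.

δ = min(1, ε/144)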